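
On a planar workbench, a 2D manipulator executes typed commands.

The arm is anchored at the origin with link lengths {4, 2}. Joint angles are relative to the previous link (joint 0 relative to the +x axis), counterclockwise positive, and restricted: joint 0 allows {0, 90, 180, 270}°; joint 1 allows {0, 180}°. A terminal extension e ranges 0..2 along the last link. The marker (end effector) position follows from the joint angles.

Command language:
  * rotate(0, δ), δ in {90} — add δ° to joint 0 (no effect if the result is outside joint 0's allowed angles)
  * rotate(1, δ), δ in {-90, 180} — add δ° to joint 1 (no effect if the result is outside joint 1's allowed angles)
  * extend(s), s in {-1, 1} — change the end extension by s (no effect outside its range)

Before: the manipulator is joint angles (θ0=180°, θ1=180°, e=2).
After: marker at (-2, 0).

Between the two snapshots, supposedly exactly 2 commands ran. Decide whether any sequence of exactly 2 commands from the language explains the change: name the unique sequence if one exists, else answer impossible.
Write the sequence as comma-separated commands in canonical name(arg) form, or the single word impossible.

from: joint angles (θ0=180°, θ1=180°, e=2)
1. extend(-1) → joint angles (θ0=180°, θ1=180°, e=1)
2. extend(-1) → joint angles (θ0=180°, θ1=180°, e=0)
no other 2-command option fits: unique.

extend(-1), extend(-1)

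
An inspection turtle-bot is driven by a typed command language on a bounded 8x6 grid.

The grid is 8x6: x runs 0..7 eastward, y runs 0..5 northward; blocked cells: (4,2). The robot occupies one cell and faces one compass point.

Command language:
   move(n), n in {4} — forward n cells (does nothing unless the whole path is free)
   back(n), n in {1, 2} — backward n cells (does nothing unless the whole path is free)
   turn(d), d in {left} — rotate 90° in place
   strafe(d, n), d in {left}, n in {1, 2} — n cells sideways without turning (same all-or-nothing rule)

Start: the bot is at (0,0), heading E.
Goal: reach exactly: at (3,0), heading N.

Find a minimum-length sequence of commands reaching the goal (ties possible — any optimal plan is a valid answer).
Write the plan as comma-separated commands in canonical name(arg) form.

start: at (0,0), heading E
step 1 (move(4)): at (4,0), heading E
step 2 (turn(left)): at (4,0), heading N
step 3 (strafe(left, 1)): at (3,0), heading N
no 2-step plan works, so 3 is optimal.

move(4), turn(left), strafe(left, 1)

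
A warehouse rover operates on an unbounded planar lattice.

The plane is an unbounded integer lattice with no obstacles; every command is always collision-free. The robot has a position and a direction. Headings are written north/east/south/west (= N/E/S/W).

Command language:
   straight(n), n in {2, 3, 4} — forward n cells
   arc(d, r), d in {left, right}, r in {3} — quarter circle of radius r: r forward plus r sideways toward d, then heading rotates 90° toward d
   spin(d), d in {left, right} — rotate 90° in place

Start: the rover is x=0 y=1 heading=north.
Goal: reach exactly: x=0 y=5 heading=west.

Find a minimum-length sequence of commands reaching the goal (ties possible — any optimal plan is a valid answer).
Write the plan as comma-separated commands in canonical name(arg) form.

begin: x=0 y=1 heading=north
step 1 (straight(4)): x=0 y=5 heading=north
step 2 (spin(left)): x=0 y=5 heading=west
nothing shorter than 2 reaches the goal.

straight(4), spin(left)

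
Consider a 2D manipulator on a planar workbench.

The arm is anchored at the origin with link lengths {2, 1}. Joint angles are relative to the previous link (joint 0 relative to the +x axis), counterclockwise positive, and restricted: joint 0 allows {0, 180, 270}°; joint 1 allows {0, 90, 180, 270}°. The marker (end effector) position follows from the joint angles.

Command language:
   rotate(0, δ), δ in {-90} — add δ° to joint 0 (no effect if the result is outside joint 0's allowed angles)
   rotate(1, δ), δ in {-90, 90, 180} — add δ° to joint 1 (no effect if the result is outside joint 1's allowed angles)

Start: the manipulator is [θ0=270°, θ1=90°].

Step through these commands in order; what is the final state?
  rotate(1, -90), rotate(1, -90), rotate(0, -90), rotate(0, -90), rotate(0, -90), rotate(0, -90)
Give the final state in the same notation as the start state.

begin: [θ0=270°, θ1=90°]
step 1 (rotate(1, -90)): [θ0=270°, θ1=0°]
step 2 (rotate(1, -90)): [θ0=270°, θ1=270°]
step 3 (rotate(0, -90)): [θ0=180°, θ1=270°]
step 4 (rotate(0, -90)): [θ0=180°, θ1=270°]
step 5 (rotate(0, -90)): [θ0=180°, θ1=270°]
step 6 (rotate(0, -90)): [θ0=180°, θ1=270°]

[θ0=180°, θ1=270°]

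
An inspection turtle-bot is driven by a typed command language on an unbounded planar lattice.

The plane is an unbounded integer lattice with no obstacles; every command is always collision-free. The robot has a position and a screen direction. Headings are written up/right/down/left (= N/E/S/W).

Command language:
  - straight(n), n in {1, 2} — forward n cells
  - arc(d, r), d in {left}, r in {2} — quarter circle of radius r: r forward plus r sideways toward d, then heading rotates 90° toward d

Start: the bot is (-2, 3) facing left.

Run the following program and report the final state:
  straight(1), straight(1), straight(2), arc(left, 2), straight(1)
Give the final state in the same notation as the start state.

(-8, 0) facing down

begin: (-2, 3) facing left
1. straight(1) → (-3, 3) facing left
2. straight(1) → (-4, 3) facing left
3. straight(2) → (-6, 3) facing left
4. arc(left, 2) → (-8, 1) facing down
5. straight(1) → (-8, 0) facing down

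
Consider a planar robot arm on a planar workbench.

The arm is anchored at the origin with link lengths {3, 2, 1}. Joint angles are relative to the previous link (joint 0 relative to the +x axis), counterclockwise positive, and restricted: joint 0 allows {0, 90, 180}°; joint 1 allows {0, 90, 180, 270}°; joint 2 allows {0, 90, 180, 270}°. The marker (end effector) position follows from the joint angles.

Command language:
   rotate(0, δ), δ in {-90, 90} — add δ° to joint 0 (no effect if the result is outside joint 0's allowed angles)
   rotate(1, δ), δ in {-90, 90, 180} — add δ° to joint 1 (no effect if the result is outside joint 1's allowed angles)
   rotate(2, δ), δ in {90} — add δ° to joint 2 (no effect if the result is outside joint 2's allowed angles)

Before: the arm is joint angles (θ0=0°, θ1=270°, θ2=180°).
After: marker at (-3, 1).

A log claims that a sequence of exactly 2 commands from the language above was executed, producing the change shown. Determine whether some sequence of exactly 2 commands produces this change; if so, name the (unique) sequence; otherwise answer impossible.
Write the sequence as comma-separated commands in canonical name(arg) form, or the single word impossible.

rotate(0, 90), rotate(0, 90)

from: joint angles (θ0=0°, θ1=270°, θ2=180°)
[1] after rotate(0, 90): joint angles (θ0=90°, θ1=270°, θ2=180°)
[2] after rotate(0, 90): joint angles (θ0=180°, θ1=270°, θ2=180°)
uniquely the one of 36 2-step routes that fits.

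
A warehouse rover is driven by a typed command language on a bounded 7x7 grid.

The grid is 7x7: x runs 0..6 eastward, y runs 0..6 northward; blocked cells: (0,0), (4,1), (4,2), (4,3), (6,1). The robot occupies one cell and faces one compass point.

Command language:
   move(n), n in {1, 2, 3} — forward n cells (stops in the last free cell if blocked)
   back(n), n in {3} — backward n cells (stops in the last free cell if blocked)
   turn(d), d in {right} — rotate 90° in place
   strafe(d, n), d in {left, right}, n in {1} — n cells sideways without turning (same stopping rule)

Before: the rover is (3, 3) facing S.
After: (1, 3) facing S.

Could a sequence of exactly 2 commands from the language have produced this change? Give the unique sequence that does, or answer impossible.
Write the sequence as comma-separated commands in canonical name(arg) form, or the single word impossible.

strafe(right, 1), strafe(right, 1)

key: still facing S at the end — nothing in the sequence rotates
initial: (3, 3) facing S
1. strafe(right, 1) → (2, 3) facing S
2. strafe(right, 1) → (1, 3) facing S
uniquely the one of 49 2-step routes that fits.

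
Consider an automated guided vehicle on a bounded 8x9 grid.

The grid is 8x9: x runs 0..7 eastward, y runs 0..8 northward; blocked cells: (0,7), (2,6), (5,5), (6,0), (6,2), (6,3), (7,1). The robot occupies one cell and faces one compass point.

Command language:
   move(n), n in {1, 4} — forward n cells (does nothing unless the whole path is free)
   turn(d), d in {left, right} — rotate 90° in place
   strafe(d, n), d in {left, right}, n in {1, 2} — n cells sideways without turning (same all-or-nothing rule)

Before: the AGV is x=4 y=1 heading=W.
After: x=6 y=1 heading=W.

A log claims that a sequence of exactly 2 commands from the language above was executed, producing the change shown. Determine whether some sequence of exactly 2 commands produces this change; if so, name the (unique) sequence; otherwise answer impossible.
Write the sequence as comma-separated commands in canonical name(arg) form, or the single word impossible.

impossible

every 2-command combo misses the target.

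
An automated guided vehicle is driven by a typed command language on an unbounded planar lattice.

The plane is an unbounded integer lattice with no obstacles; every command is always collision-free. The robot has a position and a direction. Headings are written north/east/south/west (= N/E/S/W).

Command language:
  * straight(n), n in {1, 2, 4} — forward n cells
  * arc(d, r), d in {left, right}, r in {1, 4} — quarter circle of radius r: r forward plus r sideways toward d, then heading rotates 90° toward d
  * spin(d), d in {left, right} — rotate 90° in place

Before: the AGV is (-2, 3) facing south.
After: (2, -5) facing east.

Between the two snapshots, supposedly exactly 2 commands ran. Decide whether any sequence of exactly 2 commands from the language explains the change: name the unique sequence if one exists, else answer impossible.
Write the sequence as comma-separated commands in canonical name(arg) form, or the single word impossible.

straight(4), arc(left, 4)

key: order matters: swapping straight(4) and arc(left, 4) lands elsewhere
begin: (-2, 3) facing south
step 1 (straight(4)): (-2, -1) facing south
step 2 (arc(left, 4)): (2, -5) facing east
no rival 2-sequence matches.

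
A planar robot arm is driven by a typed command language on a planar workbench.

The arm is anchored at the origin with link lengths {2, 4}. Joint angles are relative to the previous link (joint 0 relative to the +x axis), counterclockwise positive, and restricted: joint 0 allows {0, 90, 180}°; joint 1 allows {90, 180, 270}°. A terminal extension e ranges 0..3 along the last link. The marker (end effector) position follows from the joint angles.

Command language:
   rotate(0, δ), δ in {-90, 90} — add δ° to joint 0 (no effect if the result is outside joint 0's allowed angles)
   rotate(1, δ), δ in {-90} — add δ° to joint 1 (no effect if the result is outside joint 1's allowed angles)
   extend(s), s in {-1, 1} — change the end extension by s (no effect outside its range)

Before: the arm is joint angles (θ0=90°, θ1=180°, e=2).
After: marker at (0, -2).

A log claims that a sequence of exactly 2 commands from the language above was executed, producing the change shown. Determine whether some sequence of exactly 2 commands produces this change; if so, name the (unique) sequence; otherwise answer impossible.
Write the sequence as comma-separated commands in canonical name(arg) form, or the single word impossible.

start: joint angles (θ0=90°, θ1=180°, e=2)
step 1 (extend(-1)): joint angles (θ0=90°, θ1=180°, e=1)
step 2 (extend(-1)): joint angles (θ0=90°, θ1=180°, e=0)
uniquely the one of 25 2-step routes that fits.

extend(-1), extend(-1)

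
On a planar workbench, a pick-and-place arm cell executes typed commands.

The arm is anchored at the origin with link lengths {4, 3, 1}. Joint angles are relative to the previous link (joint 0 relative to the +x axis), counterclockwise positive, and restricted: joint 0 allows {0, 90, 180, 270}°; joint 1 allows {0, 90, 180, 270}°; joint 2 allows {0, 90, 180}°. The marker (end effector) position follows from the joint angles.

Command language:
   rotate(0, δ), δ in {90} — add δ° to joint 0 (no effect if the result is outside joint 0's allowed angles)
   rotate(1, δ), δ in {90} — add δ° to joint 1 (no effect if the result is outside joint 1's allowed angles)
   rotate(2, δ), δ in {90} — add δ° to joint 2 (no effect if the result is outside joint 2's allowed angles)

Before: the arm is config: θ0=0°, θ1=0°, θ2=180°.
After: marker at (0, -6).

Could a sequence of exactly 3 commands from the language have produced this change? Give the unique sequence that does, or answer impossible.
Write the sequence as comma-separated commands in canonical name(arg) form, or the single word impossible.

begin: config: θ0=0°, θ1=0°, θ2=180°
[1] after rotate(0, 90): config: θ0=90°, θ1=0°, θ2=180°
[2] after rotate(0, 90): config: θ0=180°, θ1=0°, θ2=180°
[3] after rotate(0, 90): config: θ0=270°, θ1=0°, θ2=180°
no rival 3-sequence matches.

rotate(0, 90), rotate(0, 90), rotate(0, 90)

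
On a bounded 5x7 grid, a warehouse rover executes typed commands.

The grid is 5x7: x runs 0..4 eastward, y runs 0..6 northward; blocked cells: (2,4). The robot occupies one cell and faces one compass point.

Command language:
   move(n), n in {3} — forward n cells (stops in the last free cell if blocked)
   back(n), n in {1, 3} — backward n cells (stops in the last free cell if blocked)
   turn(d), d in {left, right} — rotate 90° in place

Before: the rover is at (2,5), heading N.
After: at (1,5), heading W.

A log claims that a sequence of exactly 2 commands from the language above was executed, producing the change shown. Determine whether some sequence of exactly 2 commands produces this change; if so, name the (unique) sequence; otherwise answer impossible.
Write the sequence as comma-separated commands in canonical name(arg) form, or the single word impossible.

no 2-step route produces this change.

impossible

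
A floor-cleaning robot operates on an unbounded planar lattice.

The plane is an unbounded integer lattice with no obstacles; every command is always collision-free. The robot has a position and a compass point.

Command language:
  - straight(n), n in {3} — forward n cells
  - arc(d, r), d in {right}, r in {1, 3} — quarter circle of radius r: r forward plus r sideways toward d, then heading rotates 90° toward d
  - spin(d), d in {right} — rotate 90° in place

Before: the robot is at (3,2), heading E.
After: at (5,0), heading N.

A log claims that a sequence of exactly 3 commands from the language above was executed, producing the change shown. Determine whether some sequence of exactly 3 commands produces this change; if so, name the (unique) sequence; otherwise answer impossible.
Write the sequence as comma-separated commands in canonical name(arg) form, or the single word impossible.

arc(right, 3), spin(right), arc(right, 1)

key: order matters: swapping arc(right, 3) and arc(right, 1) lands elsewhere
initial: at (3,2), heading E
1. arc(right, 3) → at (6,-1), heading S
2. spin(right) → at (6,-1), heading W
3. arc(right, 1) → at (5,0), heading N
all 64 alternatives checked — unique.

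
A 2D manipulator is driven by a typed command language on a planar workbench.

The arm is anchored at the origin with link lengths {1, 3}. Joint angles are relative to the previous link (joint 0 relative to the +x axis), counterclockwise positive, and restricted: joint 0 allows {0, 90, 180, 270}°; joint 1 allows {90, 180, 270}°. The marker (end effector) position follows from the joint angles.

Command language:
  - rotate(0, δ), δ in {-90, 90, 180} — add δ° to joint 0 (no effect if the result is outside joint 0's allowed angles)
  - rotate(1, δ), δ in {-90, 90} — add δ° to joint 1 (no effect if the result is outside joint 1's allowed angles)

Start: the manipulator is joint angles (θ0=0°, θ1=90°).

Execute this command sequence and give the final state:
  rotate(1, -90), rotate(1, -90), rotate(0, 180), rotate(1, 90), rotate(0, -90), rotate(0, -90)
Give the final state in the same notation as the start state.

begin: joint angles (θ0=0°, θ1=90°)
1. rotate(1, -90) → joint angles (θ0=0°, θ1=90°)
2. rotate(1, -90) → joint angles (θ0=0°, θ1=90°)
3. rotate(0, 180) → joint angles (θ0=180°, θ1=90°)
4. rotate(1, 90) → joint angles (θ0=180°, θ1=180°)
5. rotate(0, -90) → joint angles (θ0=90°, θ1=180°)
6. rotate(0, -90) → joint angles (θ0=0°, θ1=180°)

joint angles (θ0=0°, θ1=180°)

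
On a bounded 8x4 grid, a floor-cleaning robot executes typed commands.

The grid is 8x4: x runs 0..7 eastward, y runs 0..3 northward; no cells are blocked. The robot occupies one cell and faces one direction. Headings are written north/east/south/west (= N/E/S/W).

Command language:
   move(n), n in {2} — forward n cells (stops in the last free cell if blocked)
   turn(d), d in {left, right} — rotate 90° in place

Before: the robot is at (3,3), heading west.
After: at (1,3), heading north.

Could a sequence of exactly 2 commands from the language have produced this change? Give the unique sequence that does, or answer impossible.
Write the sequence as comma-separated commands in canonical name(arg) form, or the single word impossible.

key: cell and facing (now N) both changed — the 2 commands mix motion and turning
initial: at (3,3), heading west
step 1 (move(2)): at (1,3), heading west
step 2 (turn(right)): at (1,3), heading north
no rival 2-sequence matches.

move(2), turn(right)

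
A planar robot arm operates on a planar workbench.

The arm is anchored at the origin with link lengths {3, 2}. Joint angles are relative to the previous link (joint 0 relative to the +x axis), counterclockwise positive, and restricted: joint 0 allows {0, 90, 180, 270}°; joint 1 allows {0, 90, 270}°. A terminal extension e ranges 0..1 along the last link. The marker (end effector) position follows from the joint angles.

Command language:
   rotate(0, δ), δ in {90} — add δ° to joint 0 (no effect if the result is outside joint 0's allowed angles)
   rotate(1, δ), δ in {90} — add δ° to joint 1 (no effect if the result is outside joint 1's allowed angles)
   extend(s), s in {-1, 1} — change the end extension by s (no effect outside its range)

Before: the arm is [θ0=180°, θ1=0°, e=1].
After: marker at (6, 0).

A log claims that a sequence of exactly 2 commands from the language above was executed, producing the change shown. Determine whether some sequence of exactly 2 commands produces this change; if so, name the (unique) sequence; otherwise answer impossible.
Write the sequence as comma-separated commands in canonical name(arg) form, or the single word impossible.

t0: [θ0=180°, θ1=0°, e=1]
1. rotate(0, 90) → [θ0=270°, θ1=0°, e=1]
2. rotate(0, 90) → [θ0=0°, θ1=0°, e=1]
no rival 2-sequence matches.

rotate(0, 90), rotate(0, 90)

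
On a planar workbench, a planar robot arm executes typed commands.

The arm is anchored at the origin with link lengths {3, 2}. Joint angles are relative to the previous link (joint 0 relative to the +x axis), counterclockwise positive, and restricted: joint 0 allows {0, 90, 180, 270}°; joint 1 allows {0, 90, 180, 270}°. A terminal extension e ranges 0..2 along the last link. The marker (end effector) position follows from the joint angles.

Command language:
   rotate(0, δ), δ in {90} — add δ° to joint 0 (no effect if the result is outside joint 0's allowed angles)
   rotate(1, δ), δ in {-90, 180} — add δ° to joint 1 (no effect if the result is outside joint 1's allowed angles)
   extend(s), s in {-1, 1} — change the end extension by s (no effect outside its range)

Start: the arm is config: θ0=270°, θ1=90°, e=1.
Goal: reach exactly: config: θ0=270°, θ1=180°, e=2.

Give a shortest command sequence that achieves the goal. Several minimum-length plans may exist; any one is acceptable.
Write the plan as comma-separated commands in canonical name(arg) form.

rotate(1, 180), rotate(1, -90), extend(1)

from: config: θ0=270°, θ1=90°, e=1
1. rotate(1, 180) → config: θ0=270°, θ1=270°, e=1
2. rotate(1, -90) → config: θ0=270°, θ1=180°, e=1
3. extend(1) → config: θ0=270°, θ1=180°, e=2
minimal: 3 command(s), checked below 3.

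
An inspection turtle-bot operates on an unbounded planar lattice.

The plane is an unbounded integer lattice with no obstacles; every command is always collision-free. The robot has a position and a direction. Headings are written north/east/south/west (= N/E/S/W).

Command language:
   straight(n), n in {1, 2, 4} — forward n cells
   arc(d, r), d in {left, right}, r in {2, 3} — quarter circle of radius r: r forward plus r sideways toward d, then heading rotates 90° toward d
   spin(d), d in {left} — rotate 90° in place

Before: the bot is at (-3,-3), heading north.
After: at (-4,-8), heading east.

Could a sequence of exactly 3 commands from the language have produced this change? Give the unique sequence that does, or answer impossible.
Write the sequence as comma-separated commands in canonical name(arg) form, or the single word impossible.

spin(left), arc(left, 3), arc(left, 2)

key: order matters: swapping spin(left) and arc(left, 2) lands elsewhere
from: at (-3,-3), heading north
[1] after spin(left): at (-3,-3), heading west
[2] after arc(left, 3): at (-6,-6), heading south
[3] after arc(left, 2): at (-4,-8), heading east
no other 3-command option fits: unique.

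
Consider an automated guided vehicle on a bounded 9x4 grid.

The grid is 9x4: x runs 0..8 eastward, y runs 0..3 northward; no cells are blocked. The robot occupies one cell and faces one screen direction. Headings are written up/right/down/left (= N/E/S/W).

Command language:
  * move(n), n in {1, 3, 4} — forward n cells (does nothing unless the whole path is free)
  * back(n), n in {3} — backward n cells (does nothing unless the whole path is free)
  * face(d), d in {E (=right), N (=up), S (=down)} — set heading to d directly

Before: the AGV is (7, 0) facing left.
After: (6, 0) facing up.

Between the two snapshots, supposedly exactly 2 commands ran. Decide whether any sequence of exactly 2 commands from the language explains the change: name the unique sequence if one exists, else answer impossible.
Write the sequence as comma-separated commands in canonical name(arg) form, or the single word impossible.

key: running face(N) before move(1) would end elsewhere — order is forced
begin: (7, 0) facing left
step 1 (move(1)): (6, 0) facing left
step 2 (face(N)): (6, 0) facing up
all 49 alternatives checked — unique.

move(1), face(N)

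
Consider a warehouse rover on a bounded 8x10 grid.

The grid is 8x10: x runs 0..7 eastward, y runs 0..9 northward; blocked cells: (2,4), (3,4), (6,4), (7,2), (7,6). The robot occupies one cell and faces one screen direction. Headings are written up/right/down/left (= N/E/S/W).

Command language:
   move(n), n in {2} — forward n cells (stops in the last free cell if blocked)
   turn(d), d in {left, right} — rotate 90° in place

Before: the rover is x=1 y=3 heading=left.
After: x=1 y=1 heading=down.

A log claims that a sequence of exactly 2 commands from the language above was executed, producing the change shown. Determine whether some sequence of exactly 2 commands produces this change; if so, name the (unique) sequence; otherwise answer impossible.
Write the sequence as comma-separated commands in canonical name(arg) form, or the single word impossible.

turn(left), move(2)

key: order matters: swapping turn(left) and move(2) lands elsewhere
from: x=1 y=3 heading=left
t=1 turn(left) ⇒ x=1 y=3 heading=down
t=2 move(2) ⇒ x=1 y=1 heading=down
no other 2-command option fits: unique.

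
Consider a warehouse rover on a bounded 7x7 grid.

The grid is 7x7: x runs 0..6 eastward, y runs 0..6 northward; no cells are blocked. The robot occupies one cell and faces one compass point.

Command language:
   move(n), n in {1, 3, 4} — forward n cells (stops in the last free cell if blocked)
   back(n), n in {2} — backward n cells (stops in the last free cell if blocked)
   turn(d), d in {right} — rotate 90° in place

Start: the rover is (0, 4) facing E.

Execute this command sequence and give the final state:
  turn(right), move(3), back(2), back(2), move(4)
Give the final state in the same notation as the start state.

(0, 1) facing S

from: (0, 4) facing E
t=1 turn(right) ⇒ (0, 4) facing S
t=2 move(3) ⇒ (0, 1) facing S
t=3 back(2) ⇒ (0, 3) facing S
t=4 back(2) ⇒ (0, 5) facing S
t=5 move(4) ⇒ (0, 1) facing S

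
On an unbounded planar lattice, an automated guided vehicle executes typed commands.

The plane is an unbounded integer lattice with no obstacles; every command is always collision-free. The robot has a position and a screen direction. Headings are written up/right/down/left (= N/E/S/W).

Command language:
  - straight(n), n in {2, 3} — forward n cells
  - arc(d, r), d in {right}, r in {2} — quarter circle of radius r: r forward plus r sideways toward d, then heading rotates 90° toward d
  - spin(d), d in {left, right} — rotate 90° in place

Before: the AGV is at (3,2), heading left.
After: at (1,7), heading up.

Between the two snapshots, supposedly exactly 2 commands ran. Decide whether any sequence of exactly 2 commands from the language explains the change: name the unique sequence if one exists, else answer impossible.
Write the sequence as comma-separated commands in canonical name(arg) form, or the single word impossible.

arc(right, 2), straight(3)

key: order matters: swapping arc(right, 2) and straight(3) lands elsewhere
begin: at (3,2), heading left
t=1 arc(right, 2) ⇒ at (1,4), heading up
t=2 straight(3) ⇒ at (1,7), heading up
all 25 alternatives checked — unique.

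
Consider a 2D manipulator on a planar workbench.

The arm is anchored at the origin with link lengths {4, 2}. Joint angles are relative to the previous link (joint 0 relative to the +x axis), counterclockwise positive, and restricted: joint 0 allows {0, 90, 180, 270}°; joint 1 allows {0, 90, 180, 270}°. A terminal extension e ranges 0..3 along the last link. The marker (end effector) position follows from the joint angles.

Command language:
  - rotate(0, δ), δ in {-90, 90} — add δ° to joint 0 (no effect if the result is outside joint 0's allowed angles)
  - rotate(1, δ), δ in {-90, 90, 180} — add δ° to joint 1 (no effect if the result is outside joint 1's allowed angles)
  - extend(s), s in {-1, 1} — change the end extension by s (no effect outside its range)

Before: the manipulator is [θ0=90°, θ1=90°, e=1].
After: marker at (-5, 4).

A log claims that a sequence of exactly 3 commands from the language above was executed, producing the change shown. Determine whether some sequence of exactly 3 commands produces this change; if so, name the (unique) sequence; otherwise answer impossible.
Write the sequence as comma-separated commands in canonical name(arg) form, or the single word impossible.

begin: [θ0=90°, θ1=90°, e=1]
1. extend(1) → [θ0=90°, θ1=90°, e=2]
2. extend(1) → [θ0=90°, θ1=90°, e=3]
3. extend(1) → [θ0=90°, θ1=90°, e=3]
all 343 alternatives checked — unique.

extend(1), extend(1), extend(1)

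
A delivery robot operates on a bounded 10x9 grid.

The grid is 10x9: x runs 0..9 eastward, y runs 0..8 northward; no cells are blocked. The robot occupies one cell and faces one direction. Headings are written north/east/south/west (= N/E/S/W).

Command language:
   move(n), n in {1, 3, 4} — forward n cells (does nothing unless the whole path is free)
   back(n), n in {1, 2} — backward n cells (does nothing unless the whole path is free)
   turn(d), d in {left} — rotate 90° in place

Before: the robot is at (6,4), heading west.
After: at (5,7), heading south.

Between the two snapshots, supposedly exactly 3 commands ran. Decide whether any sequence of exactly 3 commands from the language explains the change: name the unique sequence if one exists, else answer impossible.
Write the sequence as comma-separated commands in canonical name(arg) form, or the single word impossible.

impossible

every 3-command combo misses the target.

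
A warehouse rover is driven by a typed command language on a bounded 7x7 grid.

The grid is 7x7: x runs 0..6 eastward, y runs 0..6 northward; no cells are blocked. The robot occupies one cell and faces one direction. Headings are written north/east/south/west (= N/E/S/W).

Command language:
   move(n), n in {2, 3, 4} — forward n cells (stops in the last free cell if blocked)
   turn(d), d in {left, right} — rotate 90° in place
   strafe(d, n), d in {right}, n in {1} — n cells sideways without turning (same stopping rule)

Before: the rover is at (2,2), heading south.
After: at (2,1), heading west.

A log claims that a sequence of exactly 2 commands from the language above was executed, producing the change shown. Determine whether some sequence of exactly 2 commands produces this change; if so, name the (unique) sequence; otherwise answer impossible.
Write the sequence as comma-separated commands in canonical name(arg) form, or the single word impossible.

no 2-step route produces this change.

impossible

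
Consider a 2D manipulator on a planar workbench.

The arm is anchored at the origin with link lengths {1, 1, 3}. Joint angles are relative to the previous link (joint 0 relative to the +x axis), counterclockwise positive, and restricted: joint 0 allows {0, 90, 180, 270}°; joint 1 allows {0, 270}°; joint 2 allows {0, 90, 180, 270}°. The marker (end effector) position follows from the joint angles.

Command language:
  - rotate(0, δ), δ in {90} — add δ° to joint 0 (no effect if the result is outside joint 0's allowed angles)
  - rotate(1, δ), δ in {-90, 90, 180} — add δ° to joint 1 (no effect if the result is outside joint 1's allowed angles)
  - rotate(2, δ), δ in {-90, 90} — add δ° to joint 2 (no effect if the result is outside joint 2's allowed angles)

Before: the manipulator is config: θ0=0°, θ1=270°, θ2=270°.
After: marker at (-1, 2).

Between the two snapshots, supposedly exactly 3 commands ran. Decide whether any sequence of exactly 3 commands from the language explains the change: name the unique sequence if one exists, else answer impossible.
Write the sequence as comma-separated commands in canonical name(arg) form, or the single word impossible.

t0: config: θ0=0°, θ1=270°, θ2=270°
step 1 (rotate(0, 90)): config: θ0=90°, θ1=270°, θ2=270°
step 2 (rotate(0, 90)): config: θ0=180°, θ1=270°, θ2=270°
step 3 (rotate(0, 90)): config: θ0=270°, θ1=270°, θ2=270°
no other 3-command option fits: unique.

rotate(0, 90), rotate(0, 90), rotate(0, 90)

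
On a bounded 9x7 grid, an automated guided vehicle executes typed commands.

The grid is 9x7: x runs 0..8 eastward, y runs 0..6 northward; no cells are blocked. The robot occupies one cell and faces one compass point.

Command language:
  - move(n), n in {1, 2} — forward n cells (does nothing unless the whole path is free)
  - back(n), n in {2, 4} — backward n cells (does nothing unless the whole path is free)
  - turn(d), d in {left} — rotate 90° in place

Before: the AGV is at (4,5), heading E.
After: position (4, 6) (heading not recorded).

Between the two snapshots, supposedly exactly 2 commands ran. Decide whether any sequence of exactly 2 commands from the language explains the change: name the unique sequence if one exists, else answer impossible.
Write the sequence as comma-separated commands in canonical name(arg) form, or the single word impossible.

turn(left), move(1)

key: running move(1) before turn(left) would end elsewhere — order is forced
t0: at (4,5), heading E
[1] after turn(left): at (4,5), heading N
[2] after move(1): at (4,6), heading N
no other 2-command option fits: unique.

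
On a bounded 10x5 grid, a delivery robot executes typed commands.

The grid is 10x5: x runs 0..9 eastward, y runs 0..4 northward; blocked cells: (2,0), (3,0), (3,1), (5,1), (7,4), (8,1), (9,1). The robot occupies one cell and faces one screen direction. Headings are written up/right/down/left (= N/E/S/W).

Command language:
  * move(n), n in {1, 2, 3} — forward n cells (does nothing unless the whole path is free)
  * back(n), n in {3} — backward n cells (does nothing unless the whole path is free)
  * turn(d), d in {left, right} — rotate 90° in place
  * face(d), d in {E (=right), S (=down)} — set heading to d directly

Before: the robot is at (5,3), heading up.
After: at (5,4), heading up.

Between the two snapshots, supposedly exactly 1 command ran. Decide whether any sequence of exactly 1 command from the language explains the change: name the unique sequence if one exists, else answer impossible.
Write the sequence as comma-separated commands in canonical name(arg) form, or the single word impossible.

key: heading stays N — the single command does not turn
start: at (5,3), heading up
t=1 move(1) ⇒ at (5,4), heading up
all 8 alternatives checked — unique.

move(1)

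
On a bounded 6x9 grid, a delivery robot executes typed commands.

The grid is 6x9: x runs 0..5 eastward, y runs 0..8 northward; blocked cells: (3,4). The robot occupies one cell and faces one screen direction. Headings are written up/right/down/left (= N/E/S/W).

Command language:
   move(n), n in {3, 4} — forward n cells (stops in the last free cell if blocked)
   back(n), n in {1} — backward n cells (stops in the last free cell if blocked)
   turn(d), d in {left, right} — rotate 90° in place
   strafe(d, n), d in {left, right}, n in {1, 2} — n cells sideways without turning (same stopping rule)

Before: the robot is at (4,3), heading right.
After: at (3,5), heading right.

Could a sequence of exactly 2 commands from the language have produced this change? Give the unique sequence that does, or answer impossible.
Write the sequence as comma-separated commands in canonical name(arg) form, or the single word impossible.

key: running back(1) before strafe(left, 2) would end elsewhere — order is forced
from: at (4,3), heading right
1. strafe(left, 2) → at (4,5), heading right
2. back(1) → at (3,5), heading right
uniquely the one of 81 2-step routes that fits.

strafe(left, 2), back(1)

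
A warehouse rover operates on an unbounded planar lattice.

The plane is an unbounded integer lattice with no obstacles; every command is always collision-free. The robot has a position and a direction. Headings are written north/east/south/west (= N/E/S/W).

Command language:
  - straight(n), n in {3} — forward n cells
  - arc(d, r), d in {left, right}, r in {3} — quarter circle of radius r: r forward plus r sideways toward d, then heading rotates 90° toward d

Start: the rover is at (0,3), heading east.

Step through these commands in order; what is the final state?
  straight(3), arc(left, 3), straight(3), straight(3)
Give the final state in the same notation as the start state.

at (6,12), heading north

start: at (0,3), heading east
[1] after straight(3): at (3,3), heading east
[2] after arc(left, 3): at (6,6), heading north
[3] after straight(3): at (6,9), heading north
[4] after straight(3): at (6,12), heading north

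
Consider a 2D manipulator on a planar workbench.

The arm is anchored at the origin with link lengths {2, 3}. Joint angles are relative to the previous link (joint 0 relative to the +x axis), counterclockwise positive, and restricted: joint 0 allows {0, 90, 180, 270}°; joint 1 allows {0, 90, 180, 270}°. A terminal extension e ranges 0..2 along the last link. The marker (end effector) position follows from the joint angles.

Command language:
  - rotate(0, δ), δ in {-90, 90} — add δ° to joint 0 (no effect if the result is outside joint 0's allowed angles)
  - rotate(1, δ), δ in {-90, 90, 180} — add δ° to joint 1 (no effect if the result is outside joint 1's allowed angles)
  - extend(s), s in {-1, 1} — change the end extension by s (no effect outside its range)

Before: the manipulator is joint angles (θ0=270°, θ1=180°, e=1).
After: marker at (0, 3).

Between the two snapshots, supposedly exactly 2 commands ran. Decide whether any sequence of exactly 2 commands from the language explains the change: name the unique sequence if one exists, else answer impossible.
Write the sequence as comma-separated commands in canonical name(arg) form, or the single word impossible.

initial: joint angles (θ0=270°, θ1=180°, e=1)
t=1 extend(1) ⇒ joint angles (θ0=270°, θ1=180°, e=2)
t=2 extend(1) ⇒ joint angles (θ0=270°, θ1=180°, e=2)
no rival 2-sequence matches.

extend(1), extend(1)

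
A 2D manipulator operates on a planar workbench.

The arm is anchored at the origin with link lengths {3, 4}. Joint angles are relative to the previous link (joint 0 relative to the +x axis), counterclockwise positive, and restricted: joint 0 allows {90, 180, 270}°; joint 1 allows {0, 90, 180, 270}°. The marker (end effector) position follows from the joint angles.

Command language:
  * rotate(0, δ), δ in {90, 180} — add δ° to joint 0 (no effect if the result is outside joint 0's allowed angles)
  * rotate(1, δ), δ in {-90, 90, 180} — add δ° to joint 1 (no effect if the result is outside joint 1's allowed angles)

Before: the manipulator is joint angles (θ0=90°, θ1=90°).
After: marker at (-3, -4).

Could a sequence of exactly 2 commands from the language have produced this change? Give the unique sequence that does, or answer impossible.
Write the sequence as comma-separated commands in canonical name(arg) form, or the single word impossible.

key: running rotate(0, 180) before rotate(0, 90) would end elsewhere — order is forced
begin: joint angles (θ0=90°, θ1=90°)
[1] after rotate(0, 90): joint angles (θ0=180°, θ1=90°)
[2] after rotate(0, 180): joint angles (θ0=180°, θ1=90°)
no rival 2-sequence matches.

rotate(0, 90), rotate(0, 180)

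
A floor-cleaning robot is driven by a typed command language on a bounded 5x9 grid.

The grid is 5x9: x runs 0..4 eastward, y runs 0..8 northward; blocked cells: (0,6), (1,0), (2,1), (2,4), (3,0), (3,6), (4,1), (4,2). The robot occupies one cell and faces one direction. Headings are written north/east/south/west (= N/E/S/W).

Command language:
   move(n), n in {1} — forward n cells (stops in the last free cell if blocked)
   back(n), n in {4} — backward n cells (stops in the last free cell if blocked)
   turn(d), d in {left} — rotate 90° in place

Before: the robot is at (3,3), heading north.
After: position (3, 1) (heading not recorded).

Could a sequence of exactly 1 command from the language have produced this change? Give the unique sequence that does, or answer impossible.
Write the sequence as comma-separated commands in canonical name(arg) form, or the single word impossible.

key: back(4) is stopped early by the blocked cell at (3,0)
from: at (3,3), heading north
1. back(4) → at (3,1), heading north
uniquely the one of 3 1-step routes that fits.

back(4)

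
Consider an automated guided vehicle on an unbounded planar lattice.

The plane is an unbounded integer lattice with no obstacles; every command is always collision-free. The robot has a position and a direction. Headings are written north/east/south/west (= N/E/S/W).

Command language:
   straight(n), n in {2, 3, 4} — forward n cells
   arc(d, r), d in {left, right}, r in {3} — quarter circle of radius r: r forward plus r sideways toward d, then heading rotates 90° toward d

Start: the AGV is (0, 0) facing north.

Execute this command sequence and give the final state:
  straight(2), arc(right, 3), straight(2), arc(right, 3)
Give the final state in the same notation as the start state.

t0: (0, 0) facing north
step 1 (straight(2)): (0, 2) facing north
step 2 (arc(right, 3)): (3, 5) facing east
step 3 (straight(2)): (5, 5) facing east
step 4 (arc(right, 3)): (8, 2) facing south

(8, 2) facing south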